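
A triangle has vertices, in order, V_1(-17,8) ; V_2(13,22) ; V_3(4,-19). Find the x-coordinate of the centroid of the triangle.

0

Apply the surveyor's formula. First the cross-terms c_i = x_i·y_{i+1} − x_{i+1}·y_i:
  -478, -335, -291  ⇒  2A = -1104, A = -552.
Then Σ (x_i + x_{i+1})·c_i = 0, so x̄ = 0 / (6·(-552)) = 0.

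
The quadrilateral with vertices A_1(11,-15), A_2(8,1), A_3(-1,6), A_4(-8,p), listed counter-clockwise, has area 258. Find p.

-14

Write out the shoelace sum; only the two edges meeting at A_4 involve p:
2·Area = [((-1)·p − (-8)·6) + ((-8)·(-15) − 11·p)] + 180
       = -12·p + 348 = 516
⇒ p = -14.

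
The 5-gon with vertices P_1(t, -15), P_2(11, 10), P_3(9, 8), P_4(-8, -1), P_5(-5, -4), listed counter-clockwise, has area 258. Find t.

14

The doubled signed area Σ (x_i y_{i+1} − x_{i+1} y_i) is linear in t.
With t=0 it equals 320; the coefficient of t is 14 (from the two edges through P_1).
So 14·t + 320 = 2·258 = 516 ⇒ t = 14.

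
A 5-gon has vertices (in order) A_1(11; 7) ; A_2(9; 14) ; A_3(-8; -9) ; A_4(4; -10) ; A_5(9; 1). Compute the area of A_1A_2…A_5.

Σ = (91) + (31) + (116) + (94) + (52) = 384
Area = |Σ|/2 = 192.

192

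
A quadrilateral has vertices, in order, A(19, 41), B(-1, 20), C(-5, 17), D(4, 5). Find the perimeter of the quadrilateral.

|AB| = √((-20)² + (-21)²) = √841 = 29
|BC| = √((-4)² + (-3)²) = √25 = 5
|CD| = √((9)² + (-12)²) = √225 = 15
|DA| = √((15)² + (36)²) = √1521 = 39
Perimeter = 29 + 5 + 15 + 39 = 88.

88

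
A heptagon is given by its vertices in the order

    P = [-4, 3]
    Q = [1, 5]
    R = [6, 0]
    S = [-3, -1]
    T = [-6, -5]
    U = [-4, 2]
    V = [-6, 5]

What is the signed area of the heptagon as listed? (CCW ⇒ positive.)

Apply Gauss's area formula: 2A = Σ (x_i·y_{i+1} − x_{i+1}·y_i), indices taken mod 7.
Σ = (-23) + (-30) + (-6) + (9) + (-32) + (-8) + (2) = -88
Signed area = Σ/2 = -44 (negative ⇒ clockwise traversal).

-44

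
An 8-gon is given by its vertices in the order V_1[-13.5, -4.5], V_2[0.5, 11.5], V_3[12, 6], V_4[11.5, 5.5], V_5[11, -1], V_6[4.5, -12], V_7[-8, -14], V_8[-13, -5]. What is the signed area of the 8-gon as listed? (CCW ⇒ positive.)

Apply the shoelace (surveyor's) formula: 2A = Σ (x_i·y_{i+1} − x_{i+1}·y_i), indices taken mod 8.
Σ = (-153) + (-135) + (-3) + (-72) + (-127.5) + (-159) + (-142) + (-9) = -800.5
Signed area = Σ/2 = -400.25 (negative ⇒ clockwise traversal).

-400.25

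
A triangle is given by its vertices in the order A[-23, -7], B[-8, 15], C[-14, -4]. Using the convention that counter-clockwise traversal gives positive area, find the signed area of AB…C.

-76.5

A→B: (-23)(15) − (-8)(-7) = -401
B→C: (-8)(-4) − (-14)(15) = 242
C→A: (-14)(-7) − (-23)(-4) = 6
Σ = -153
Signed area = Σ/2 = -76.5 (negative ⇒ clockwise traversal).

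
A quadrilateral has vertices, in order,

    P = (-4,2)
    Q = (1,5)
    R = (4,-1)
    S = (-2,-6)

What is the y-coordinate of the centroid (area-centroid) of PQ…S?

Apply the shoelace formula. First the cross-terms c_i = x_i·y_{i+1} − x_{i+1}·y_i:
  -22, -21, -26, -28  ⇒  2A = -97, A = -48.5.
Then Σ (y_i + y_{i+1})·c_i = 56, so ȳ = 56 / (6·(-48.5)) = -56/291.

-56/291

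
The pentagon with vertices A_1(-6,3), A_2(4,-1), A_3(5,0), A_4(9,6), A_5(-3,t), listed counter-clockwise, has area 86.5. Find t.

Write out the shoelace sum; only the two edges meeting at A_5 involve t:
2·Area = [(9·t − (-3)·6) + ((-3)·3 − (-6)·t)] + 29
       = 15·t + 38 = 173
⇒ t = 9.

9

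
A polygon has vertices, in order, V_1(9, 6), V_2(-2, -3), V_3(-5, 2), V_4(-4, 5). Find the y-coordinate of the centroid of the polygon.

Apply the shoelace (surveyor's) formula. First the cross-terms c_i = x_i·y_{i+1} − x_{i+1}·y_i:
  -15, -19, -17, -69  ⇒  2A = -120, A = -60.
Then Σ (y_i + y_{i+1})·c_i = -904, so ȳ = -904 / (6·(-60)) = 113/45.

113/45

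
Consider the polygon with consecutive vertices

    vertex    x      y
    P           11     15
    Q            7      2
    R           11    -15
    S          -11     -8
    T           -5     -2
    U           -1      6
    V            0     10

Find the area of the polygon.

316.5

Apply the shoelace formula: 2A = Σ (x_i·y_{i+1} − x_{i+1}·y_i), indices taken mod 7.
Σ = (-83) + (-127) + (-253) + (-18) + (-32) + (-10) + (-110) = -633
Area = |Σ|/2 = 316.5.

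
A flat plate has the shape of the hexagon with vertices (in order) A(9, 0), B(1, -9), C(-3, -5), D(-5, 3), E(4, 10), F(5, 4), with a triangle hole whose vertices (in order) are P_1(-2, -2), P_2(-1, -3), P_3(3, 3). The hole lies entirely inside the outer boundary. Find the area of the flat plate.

134.5

Outer boundary:
A→B: (9)(-9) − (1)(0) = -81
B→C: (1)(-5) − (-3)(-9) = -32
C→D: (-3)(3) − (-5)(-5) = -34
D→E: (-5)(10) − (4)(3) = -62
E→F: (4)(4) − (5)(10) = -34
F→A: (5)(0) − (9)(4) = -36
Σ = -279
Area = |Σ|/2 = 139.5.
Hole:
Apply the shoelace formula: 2A = Σ (x_i·y_{i+1} − x_{i+1}·y_i), indices taken mod 3.
Σ = (4) + (6) + (0) = 10
Area = |Σ|/2 = 5.
Net area = 139.5 − 5 = 134.5.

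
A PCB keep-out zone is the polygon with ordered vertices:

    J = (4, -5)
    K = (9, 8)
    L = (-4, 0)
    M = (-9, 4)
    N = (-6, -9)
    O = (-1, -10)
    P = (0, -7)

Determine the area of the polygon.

142

Cross-terms: 77, 32, -16, 105, 51, 7, 28  ⇒  Σ = 284
Area = |Σ|/2 = 142.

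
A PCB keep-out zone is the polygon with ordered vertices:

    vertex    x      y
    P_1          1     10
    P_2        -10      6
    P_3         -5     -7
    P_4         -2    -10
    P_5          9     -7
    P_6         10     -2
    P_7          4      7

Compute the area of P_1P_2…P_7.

254.5

Apply the shoelace formula: 2A = Σ (x_i·y_{i+1} − x_{i+1}·y_i), indices taken mod 7.
Σ = (106) + (100) + (36) + (104) + (52) + (78) + (33) = 509
Area = |Σ|/2 = 254.5.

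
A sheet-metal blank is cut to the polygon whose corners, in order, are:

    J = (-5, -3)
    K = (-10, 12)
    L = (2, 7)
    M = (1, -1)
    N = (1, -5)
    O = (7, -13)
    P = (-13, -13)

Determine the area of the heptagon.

230.5

J→K: (-5)(12) − (-10)(-3) = -90
K→L: (-10)(7) − (2)(12) = -94
L→M: (2)(-1) − (1)(7) = -9
M→N: (1)(-5) − (1)(-1) = -4
N→O: (1)(-13) − (7)(-5) = 22
O→P: (7)(-13) − (-13)(-13) = -260
P→J: (-13)(-3) − (-5)(-13) = -26
Σ = -461
Area = |Σ|/2 = 230.5.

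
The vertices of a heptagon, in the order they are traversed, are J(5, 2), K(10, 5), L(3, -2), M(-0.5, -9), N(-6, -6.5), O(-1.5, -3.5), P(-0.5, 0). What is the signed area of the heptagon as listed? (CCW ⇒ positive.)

-50.125

Apply the shoelace (surveyor's) formula: 2A = Σ (x_i·y_{i+1} − x_{i+1}·y_i), indices taken mod 7.
J→K: (5)(5) − (10)(2) = 5
K→L: (10)(-2) − (3)(5) = -35
L→M: (3)(-9) − (-0.5)(-2) = -28
M→N: (-0.5)(-6.5) − (-6)(-9) = -50.75
N→O: (-6)(-3.5) − (-1.5)(-6.5) = 11.25
O→P: (-1.5)(0) − (-0.5)(-3.5) = -1.75
P→J: (-0.5)(2) − (5)(0) = -1
Σ = -100.25
Signed area = Σ/2 = -50.125 (negative ⇒ clockwise traversal).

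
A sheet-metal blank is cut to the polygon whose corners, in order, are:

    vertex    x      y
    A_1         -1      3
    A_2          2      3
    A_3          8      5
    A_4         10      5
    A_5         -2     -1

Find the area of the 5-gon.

20

Σ = (-9) + (-14) + (-10) + (0) + (-7) = -40
Area = |Σ|/2 = 20.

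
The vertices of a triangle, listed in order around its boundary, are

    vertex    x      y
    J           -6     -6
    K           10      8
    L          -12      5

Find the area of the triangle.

130

Apply the shoelace formula: 2A = Σ (x_i·y_{i+1} − x_{i+1}·y_i), indices taken mod 3.
J→K: (-6)(8) − (10)(-6) = 12
K→L: (10)(5) − (-12)(8) = 146
L→J: (-12)(-6) − (-6)(5) = 102
Σ = 260
Area = |Σ|/2 = 130.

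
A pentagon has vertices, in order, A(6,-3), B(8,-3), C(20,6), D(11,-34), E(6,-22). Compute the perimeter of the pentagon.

|AB| = √((2)² + (0)²) = √4 = 2
|BC| = √((12)² + (9)²) = √225 = 15
|CD| = √((-9)² + (-40)²) = √1681 = 41
|DE| = √((-5)² + (12)²) = √169 = 13
|EA| = √((0)² + (19)²) = √361 = 19
Perimeter = 2 + 15 + 41 + 13 + 19 = 90.

90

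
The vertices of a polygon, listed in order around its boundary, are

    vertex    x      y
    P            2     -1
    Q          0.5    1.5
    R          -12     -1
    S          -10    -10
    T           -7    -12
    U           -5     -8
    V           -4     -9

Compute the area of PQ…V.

Apply the shoelace (surveyor's) formula: 2A = Σ (x_i·y_{i+1} − x_{i+1}·y_i), indices taken mod 7.
P→Q: (2)(1.5) − (0.5)(-1) = 3.5
Q→R: (0.5)(-1) − (-12)(1.5) = 17.5
R→S: (-12)(-10) − (-10)(-1) = 110
S→T: (-10)(-12) − (-7)(-10) = 50
T→U: (-7)(-8) − (-5)(-12) = -4
U→V: (-5)(-9) − (-4)(-8) = 13
V→P: (-4)(-1) − (2)(-9) = 22
Σ = 212
Area = |Σ|/2 = 106.

106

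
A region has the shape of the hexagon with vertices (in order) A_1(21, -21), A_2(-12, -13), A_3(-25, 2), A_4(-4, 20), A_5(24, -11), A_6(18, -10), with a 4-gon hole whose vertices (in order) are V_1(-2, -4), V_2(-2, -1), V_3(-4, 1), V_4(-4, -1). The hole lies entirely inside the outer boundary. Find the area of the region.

1001

Outer boundary:
Σ = (-525) + (-349) + (-492) + (-436) + (-42) + (-168) = -2012
Area = |Σ|/2 = 1006.
Hole:
Apply Gauss's area formula: 2A = Σ (x_i·y_{i+1} − x_{i+1}·y_i), indices taken mod 4.
Σ = (-6) + (-6) + (8) + (14) = 10
Area = |Σ|/2 = 5.
Net area = 1006 − 5 = 1001.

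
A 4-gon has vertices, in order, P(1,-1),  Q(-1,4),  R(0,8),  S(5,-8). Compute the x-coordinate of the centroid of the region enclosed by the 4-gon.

Apply Gauss's area formula. First the cross-terms c_i = x_i·y_{i+1} − x_{i+1}·y_i:
  3, -8, -40, 3  ⇒  2A = -42, A = -21.
Then Σ (x_i + x_{i+1})·c_i = -174, so x̄ = -174 / (6·(-21)) = 29/21.

29/21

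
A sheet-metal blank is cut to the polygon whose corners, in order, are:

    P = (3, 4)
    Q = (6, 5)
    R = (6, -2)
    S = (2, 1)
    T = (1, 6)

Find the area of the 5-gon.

Σ = (-9) + (-42) + (10) + (11) + (-14) = -44
Area = |Σ|/2 = 22.

22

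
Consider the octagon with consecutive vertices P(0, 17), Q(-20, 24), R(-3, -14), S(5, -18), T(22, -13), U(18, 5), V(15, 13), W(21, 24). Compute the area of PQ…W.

Apply Gauss's area formula: 2A = Σ (x_i·y_{i+1} − x_{i+1}·y_i), indices taken mod 8.
P→Q: (0)(24) − (-20)(17) = 340
Q→R: (-20)(-14) − (-3)(24) = 352
R→S: (-3)(-18) − (5)(-14) = 124
S→T: (5)(-13) − (22)(-18) = 331
T→U: (22)(5) − (18)(-13) = 344
U→V: (18)(13) − (15)(5) = 159
V→W: (15)(24) − (21)(13) = 87
W→P: (21)(17) − (0)(24) = 357
Σ = 2094
Area = |Σ|/2 = 1047.

1047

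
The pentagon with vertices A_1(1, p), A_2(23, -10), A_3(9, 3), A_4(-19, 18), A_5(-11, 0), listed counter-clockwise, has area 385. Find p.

-6

Write out the shoelace sum; only the two edges meeting at A_1 involve p:
2·Area = [((-11)·p − 1·0) + (1·(-10) − 23·p)] + 576
       = -34·p + 566 = 770
⇒ p = -6.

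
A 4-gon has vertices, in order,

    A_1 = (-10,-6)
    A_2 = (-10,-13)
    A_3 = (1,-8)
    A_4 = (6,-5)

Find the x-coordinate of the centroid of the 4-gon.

Apply the surveyor's formula. First the cross-terms c_i = x_i·y_{i+1} − x_{i+1}·y_i:
  70, 93, 43, -86  ⇒  2A = 120, A = 60.
Then Σ (x_i + x_{i+1})·c_i = -1592, so x̄ = -1592 / (6·60) = -199/45.

-199/45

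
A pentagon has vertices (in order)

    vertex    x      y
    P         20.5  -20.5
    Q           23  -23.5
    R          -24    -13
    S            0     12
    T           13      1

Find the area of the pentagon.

Apply Gauss's area formula: 2A = Σ (x_i·y_{i+1} − x_{i+1}·y_i), indices taken mod 5.
Cross-terms: -10.25, -863, -288, -156, -287  ⇒  Σ = -1604.25
Area = |Σ|/2 = 802.125.

802.125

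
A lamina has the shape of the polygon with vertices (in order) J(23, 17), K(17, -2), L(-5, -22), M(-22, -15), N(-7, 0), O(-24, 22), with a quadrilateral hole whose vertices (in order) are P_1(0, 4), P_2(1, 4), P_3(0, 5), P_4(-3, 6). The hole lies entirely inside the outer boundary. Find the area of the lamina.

1148.5

Outer boundary:
Apply the shoelace formula: 2A = Σ (x_i·y_{i+1} − x_{i+1}·y_i), indices taken mod 6.
Σ = (-335) + (-384) + (-409) + (-105) + (-154) + (-914) = -2301
Area = |Σ|/2 = 1150.5.
Hole:
Σ = (-4) + (5) + (15) + (-12) = 4
Area = |Σ|/2 = 2.
Net area = 1150.5 − 2 = 1148.5.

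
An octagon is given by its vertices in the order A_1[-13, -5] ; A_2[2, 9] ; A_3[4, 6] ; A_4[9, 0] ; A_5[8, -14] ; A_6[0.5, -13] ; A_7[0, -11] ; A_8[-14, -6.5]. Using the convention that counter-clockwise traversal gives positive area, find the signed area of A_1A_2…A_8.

Apply Gauss's area formula: 2A = Σ (x_i·y_{i+1} − x_{i+1}·y_i), indices taken mod 8.
Σ = (-107) + (-24) + (-54) + (-126) + (-97) + (-5.5) + (-154) + (-14.5) = -582
Signed area = Σ/2 = -291 (negative ⇒ clockwise traversal).

-291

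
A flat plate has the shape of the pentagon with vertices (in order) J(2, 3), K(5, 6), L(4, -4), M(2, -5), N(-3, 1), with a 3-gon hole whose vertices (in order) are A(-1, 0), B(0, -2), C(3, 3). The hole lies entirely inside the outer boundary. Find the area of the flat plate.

36

Outer boundary:
J→K: (2)(6) − (5)(3) = -3
K→L: (5)(-4) − (4)(6) = -44
L→M: (4)(-5) − (2)(-4) = -12
M→N: (2)(1) − (-3)(-5) = -13
N→J: (-3)(3) − (2)(1) = -11
Σ = -83
Area = |Σ|/2 = 41.5.
Hole:
Apply the shoelace (surveyor's) formula: 2A = Σ (x_i·y_{i+1} − x_{i+1}·y_i), indices taken mod 3.
Σ = (2) + (6) + (3) = 11
Area = |Σ|/2 = 5.5.
Net area = 41.5 − 5.5 = 36.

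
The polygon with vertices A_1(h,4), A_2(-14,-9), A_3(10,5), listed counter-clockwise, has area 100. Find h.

The doubled signed area Σ (x_i y_{i+1} − x_{i+1} y_i) is linear in h.
With h=0 it equals 116; the coefficient of h is -14 (from the two edges through A_1).
So -14·h + 116 = 2·100 = 200 ⇒ h = -6.

-6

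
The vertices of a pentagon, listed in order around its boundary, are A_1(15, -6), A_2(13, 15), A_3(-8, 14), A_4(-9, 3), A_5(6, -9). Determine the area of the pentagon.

Apply Gauss's area formula: 2A = Σ (x_i·y_{i+1} − x_{i+1}·y_i), indices taken mod 5.
A_1→A_2: (15)(15) − (13)(-6) = 303
A_2→A_3: (13)(14) − (-8)(15) = 302
A_3→A_4: (-8)(3) − (-9)(14) = 102
A_4→A_5: (-9)(-9) − (6)(3) = 63
A_5→A_1: (6)(-6) − (15)(-9) = 99
Σ = 869
Area = |Σ|/2 = 434.5.

434.5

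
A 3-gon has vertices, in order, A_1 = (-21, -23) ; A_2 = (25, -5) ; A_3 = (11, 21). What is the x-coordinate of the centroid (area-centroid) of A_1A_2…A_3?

Apply the surveyor's formula. First the cross-terms c_i = x_i·y_{i+1} − x_{i+1}·y_i:
  680, 580, 188  ⇒  2A = 1448, A = 724.
Then Σ (x_i + x_{i+1})·c_i = 21720, so x̄ = 21720 / (6·724) = 5.

5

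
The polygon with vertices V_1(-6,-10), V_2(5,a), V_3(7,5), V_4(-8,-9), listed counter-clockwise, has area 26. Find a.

2

Write out the shoelace sum; only the two edges meeting at V_2 involve a:
2·Area = [((-6)·a − 5·(-10)) + (5·5 − 7·a)] + 3
       = -13·a + 78 = 52
⇒ a = 2.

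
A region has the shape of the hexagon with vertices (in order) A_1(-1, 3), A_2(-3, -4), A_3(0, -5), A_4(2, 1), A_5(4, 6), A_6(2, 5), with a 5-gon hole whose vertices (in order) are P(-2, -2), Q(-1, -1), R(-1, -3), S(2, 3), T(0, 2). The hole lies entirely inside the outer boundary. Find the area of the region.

26

Outer boundary:
Apply the surveyor's formula: 2A = Σ (x_i·y_{i+1} − x_{i+1}·y_i), indices taken mod 6.
Cross-terms: 13, 15, 10, 8, 8, 11  ⇒  Σ = 65
Area = |Σ|/2 = 32.5.
Hole:
Apply the surveyor's formula: 2A = Σ (x_i·y_{i+1} − x_{i+1}·y_i), indices taken mod 5.
Cross-terms: 0, 2, 3, 4, 4  ⇒  Σ = 13
Area = |Σ|/2 = 6.5.
Net area = 32.5 − 6.5 = 26.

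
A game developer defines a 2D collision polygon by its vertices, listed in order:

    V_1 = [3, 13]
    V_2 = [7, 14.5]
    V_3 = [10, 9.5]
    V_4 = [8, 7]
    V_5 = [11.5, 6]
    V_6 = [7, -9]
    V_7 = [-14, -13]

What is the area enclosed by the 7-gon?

335

Apply the shoelace formula: 2A = Σ (x_i·y_{i+1} − x_{i+1}·y_i), indices taken mod 7.
Σ = (-47.5) + (-78.5) + (-6) + (-32.5) + (-145.5) + (-217) + (-143) = -670
Area = |Σ|/2 = 335.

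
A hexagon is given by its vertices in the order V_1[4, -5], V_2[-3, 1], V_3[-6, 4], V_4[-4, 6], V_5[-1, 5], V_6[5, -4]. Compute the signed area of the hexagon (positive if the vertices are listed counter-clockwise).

Apply Gauss's area formula: 2A = Σ (x_i·y_{i+1} − x_{i+1}·y_i), indices taken mod 6.
Σ = (-11) + (-6) + (-20) + (-14) + (-21) + (-9) = -81
Signed area = Σ/2 = -40.5 (negative ⇒ clockwise traversal).

-40.5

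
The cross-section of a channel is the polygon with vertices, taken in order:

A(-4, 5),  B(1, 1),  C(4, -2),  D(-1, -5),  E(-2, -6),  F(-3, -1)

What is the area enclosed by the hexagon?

38

Cross-terms: -9, -6, -22, -4, -16, -19  ⇒  Σ = -76
Area = |Σ|/2 = 38.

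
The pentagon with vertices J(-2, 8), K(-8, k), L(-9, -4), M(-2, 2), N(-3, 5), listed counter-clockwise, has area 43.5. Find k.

5

The doubled signed area Σ (x_i y_{i+1} − x_{i+1} y_i) is linear in k.
With k=0 it equals 52; the coefficient of k is 7 (from the two edges through K).
So 7·k + 52 = 2·43.5 = 87 ⇒ k = 5.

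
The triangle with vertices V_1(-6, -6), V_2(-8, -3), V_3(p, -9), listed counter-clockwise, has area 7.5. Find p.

-9

The doubled signed area Σ (x_i y_{i+1} − x_{i+1} y_i) is linear in p.
With p=0 it equals -12; the coefficient of p is -3 (from the two edges through V_3).
So -3·p + -12 = 2·7.5 = 15 ⇒ p = -9.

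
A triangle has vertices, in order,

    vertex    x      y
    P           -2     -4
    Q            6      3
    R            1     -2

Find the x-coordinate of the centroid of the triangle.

5/3

Apply the shoelace (surveyor's) formula. First the cross-terms c_i = x_i·y_{i+1} − x_{i+1}·y_i:
  18, -15, -8  ⇒  2A = -5, A = -2.5.
Then Σ (x_i + x_{i+1})·c_i = -25, so x̄ = -25 / (6·(-2.5)) = 5/3.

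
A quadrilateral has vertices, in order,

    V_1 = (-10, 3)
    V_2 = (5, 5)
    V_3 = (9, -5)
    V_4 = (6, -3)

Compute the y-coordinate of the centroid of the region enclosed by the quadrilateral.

Apply the surveyor's formula. First the cross-terms c_i = x_i·y_{i+1} − x_{i+1}·y_i:
  -65, -70, 3, -12  ⇒  2A = -144, A = -72.
Then Σ (y_i + y_{i+1})·c_i = -544, so ȳ = -544 / (6·(-72)) = 34/27.

34/27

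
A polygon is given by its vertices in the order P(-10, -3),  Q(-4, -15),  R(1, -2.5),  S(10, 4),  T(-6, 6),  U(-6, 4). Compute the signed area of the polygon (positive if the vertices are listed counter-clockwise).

173

Cross-terms: 138, 25, 29, 84, 12, 58  ⇒  Σ = 346
Signed area = Σ/2 = 173 (positive ⇒ counter-clockwise traversal).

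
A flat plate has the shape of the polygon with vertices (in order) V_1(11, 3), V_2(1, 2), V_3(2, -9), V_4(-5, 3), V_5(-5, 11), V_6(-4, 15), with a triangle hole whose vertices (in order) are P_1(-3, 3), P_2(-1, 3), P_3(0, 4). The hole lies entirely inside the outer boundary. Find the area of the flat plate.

139.5

Outer boundary:
Σ = (19) + (-13) + (-39) + (-40) + (-31) + (-177) = -281
Area = |Σ|/2 = 140.5.
Hole:
Cross-terms: -6, -4, 12  ⇒  Σ = 2
Area = |Σ|/2 = 1.
Net area = 140.5 − 1 = 139.5.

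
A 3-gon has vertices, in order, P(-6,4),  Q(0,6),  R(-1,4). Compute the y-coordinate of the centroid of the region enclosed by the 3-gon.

Apply Gauss's area formula. First the cross-terms c_i = x_i·y_{i+1} − x_{i+1}·y_i:
  -36, 6, 20  ⇒  2A = -10, A = -5.
Then Σ (y_i + y_{i+1})·c_i = -140, so ȳ = -140 / (6·(-5)) = 14/3.

14/3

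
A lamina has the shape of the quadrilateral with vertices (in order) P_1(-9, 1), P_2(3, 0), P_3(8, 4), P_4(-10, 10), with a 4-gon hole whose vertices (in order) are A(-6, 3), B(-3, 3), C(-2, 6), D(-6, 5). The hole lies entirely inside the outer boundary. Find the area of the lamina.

Outer boundary:
Apply the shoelace formula: 2A = Σ (x_i·y_{i+1} − x_{i+1}·y_i), indices taken mod 4.
Σ = (-3) + (12) + (120) + (80) = 209
Area = |Σ|/2 = 104.5.
Hole:
Σ = (-9) + (-12) + (26) + (12) = 17
Area = |Σ|/2 = 8.5.
Net area = 104.5 − 8.5 = 96.

96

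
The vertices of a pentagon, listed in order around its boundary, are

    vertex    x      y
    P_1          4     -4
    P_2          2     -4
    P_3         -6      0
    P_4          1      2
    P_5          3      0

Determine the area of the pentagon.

P_1→P_2: (4)(-4) − (2)(-4) = -8
P_2→P_3: (2)(0) − (-6)(-4) = -24
P_3→P_4: (-6)(2) − (1)(0) = -12
P_4→P_5: (1)(0) − (3)(2) = -6
P_5→P_1: (3)(-4) − (4)(0) = -12
Σ = -62
Area = |Σ|/2 = 31.

31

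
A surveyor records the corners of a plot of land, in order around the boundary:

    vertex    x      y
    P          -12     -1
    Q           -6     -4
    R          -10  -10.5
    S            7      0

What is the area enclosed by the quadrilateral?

65.75

Apply Gauss's area formula: 2A = Σ (x_i·y_{i+1} − x_{i+1}·y_i), indices taken mod 4.
Cross-terms: 42, 23, 73.5, -7  ⇒  Σ = 131.5
Area = |Σ|/2 = 65.75.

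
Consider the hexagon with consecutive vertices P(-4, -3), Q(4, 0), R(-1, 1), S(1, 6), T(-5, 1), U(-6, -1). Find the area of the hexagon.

32.5

Σ = (12) + (4) + (-7) + (31) + (11) + (14) = 65
Area = |Σ|/2 = 32.5.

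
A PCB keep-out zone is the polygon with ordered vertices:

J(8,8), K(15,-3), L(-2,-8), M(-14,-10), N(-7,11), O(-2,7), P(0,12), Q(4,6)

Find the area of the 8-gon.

350.5

Apply the shoelace (surveyor's) formula: 2A = Σ (x_i·y_{i+1} − x_{i+1}·y_i), indices taken mod 8.
J→K: (8)(-3) − (15)(8) = -144
K→L: (15)(-8) − (-2)(-3) = -126
L→M: (-2)(-10) − (-14)(-8) = -92
M→N: (-14)(11) − (-7)(-10) = -224
N→O: (-7)(7) − (-2)(11) = -27
O→P: (-2)(12) − (0)(7) = -24
P→Q: (0)(6) − (4)(12) = -48
Q→J: (4)(8) − (8)(6) = -16
Σ = -701
Area = |Σ|/2 = 350.5.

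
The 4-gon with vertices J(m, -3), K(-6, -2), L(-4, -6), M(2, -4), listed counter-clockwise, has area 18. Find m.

2

Write out the shoelace sum; only the two edges meeting at J involve m:
2·Area = [(2·(-3) − m·(-4)) + (m·(-2) − (-6)·(-3))] + 56
       = 2·m + 32 = 36
⇒ m = 2.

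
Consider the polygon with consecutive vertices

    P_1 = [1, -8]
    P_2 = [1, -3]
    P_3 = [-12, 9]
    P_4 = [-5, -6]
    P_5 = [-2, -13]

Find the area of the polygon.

88.5

Apply the shoelace (surveyor's) formula: 2A = Σ (x_i·y_{i+1} − x_{i+1}·y_i), indices taken mod 5.
Σ = (5) + (-27) + (117) + (53) + (29) = 177
Area = |Σ|/2 = 88.5.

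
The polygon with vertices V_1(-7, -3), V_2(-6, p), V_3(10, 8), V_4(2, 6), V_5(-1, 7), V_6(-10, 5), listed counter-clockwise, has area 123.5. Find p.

-7

The doubled signed area Σ (x_i y_{i+1} − x_{i+1} y_i) is linear in p.
With p=0 it equals 128; the coefficient of p is -17 (from the two edges through V_2).
So -17·p + 128 = 2·123.5 = 247 ⇒ p = -7.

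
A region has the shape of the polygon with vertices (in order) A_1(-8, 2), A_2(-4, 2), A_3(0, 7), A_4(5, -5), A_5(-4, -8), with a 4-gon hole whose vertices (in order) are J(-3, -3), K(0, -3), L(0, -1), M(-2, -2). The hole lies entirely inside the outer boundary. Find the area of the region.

Outer boundary:
Apply the shoelace (surveyor's) formula: 2A = Σ (x_i·y_{i+1} − x_{i+1}·y_i), indices taken mod 5.
A_1→A_2: (-8)(2) − (-4)(2) = -8
A_2→A_3: (-4)(7) − (0)(2) = -28
A_3→A_4: (0)(-5) − (5)(7) = -35
A_4→A_5: (5)(-8) − (-4)(-5) = -60
A_5→A_1: (-4)(2) − (-8)(-8) = -72
Σ = -203
Area = |Σ|/2 = 101.5.
Hole:
Apply the surveyor's formula: 2A = Σ (x_i·y_{i+1} − x_{i+1}·y_i), indices taken mod 4.
Σ = (9) + (0) + (-2) + (0) = 7
Area = |Σ|/2 = 3.5.
Net area = 101.5 − 3.5 = 98.

98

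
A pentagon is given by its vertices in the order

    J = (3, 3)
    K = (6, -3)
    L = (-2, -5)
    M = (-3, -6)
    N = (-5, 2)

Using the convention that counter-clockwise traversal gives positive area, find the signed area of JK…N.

Apply the shoelace (surveyor's) formula: 2A = Σ (x_i·y_{i+1} − x_{i+1}·y_i), indices taken mod 5.
J→K: (3)(-3) − (6)(3) = -27
K→L: (6)(-5) − (-2)(-3) = -36
L→M: (-2)(-6) − (-3)(-5) = -3
M→N: (-3)(2) − (-5)(-6) = -36
N→J: (-5)(3) − (3)(2) = -21
Σ = -123
Signed area = Σ/2 = -61.5 (negative ⇒ clockwise traversal).

-61.5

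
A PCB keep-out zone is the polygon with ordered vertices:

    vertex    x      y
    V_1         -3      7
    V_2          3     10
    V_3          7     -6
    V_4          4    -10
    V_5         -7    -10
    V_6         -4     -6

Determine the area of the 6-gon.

169.5

Σ = (-51) + (-88) + (-46) + (-110) + (2) + (-46) = -339
Area = |Σ|/2 = 169.5.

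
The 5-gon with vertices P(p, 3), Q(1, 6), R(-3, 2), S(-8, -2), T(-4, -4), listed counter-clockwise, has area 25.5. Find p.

The doubled signed area Σ (x_i y_{i+1} − x_{i+1} y_i) is linear in p.
With p=0 it equals 51; the coefficient of p is 10 (from the two edges through P).
So 10·p + 51 = 2·25.5 = 51 ⇒ p = 0.

0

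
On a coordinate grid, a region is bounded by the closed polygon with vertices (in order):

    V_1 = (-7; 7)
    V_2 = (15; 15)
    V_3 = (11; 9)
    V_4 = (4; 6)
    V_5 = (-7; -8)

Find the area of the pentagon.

152.5

Σ = (-210) + (-30) + (30) + (10) + (-105) = -305
Area = |Σ|/2 = 152.5.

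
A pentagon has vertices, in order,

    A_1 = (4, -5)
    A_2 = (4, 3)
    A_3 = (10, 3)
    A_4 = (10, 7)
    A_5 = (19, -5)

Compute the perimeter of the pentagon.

|A_1A_2| = √((0)² + (8)²) = √64 = 8
|A_2A_3| = √((6)² + (0)²) = √36 = 6
|A_3A_4| = √((0)² + (4)²) = √16 = 4
|A_4A_5| = √((9)² + (-12)²) = √225 = 15
|A_5A_1| = √((-15)² + (0)²) = √225 = 15
Perimeter = 8 + 6 + 4 + 15 + 15 = 48.

48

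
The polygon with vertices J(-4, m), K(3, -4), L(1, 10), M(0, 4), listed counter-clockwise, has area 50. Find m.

-10

Write out the shoelace sum; only the two edges meeting at J involve m:
2·Area = [(0·m − (-4)·4) + ((-4)·(-4) − 3·m)] + 38
       = -3·m + 70 = 100
⇒ m = -10.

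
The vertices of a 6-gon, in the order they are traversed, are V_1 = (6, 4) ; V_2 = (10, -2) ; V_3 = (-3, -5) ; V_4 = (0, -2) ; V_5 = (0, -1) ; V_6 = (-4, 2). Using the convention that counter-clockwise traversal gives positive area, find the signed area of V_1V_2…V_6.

Apply the shoelace (surveyor's) formula: 2A = Σ (x_i·y_{i+1} − x_{i+1}·y_i), indices taken mod 6.
Σ = (-52) + (-56) + (6) + (0) + (-4) + (-28) = -134
Signed area = Σ/2 = -67 (negative ⇒ clockwise traversal).

-67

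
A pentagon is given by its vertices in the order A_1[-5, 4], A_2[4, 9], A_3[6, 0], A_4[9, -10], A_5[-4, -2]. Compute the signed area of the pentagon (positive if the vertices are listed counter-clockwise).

Apply the shoelace formula: 2A = Σ (x_i·y_{i+1} − x_{i+1}·y_i), indices taken mod 5.
Σ = (-61) + (-54) + (-60) + (-58) + (-26) = -259
Signed area = Σ/2 = -129.5 (negative ⇒ clockwise traversal).

-129.5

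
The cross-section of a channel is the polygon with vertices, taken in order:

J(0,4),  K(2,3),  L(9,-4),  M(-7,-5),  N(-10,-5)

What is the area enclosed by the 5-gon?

85.5

Apply the shoelace (surveyor's) formula: 2A = Σ (x_i·y_{i+1} − x_{i+1}·y_i), indices taken mod 5.
Σ = (-8) + (-35) + (-73) + (-15) + (-40) = -171
Area = |Σ|/2 = 85.5.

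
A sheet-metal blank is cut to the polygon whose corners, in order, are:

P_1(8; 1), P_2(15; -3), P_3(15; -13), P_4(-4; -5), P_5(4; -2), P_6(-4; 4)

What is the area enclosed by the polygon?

158

Apply the shoelace formula: 2A = Σ (x_i·y_{i+1} − x_{i+1}·y_i), indices taken mod 6.
P_1→P_2: (8)(-3) − (15)(1) = -39
P_2→P_3: (15)(-13) − (15)(-3) = -150
P_3→P_4: (15)(-5) − (-4)(-13) = -127
P_4→P_5: (-4)(-2) − (4)(-5) = 28
P_5→P_6: (4)(4) − (-4)(-2) = 8
P_6→P_1: (-4)(1) − (8)(4) = -36
Σ = -316
Area = |Σ|/2 = 158.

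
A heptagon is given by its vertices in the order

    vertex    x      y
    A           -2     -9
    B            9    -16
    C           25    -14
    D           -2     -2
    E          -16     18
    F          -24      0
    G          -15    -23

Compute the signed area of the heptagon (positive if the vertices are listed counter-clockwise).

Cross-terms: 113, 274, -78, -68, 432, 552, 89  ⇒  Σ = 1314
Signed area = Σ/2 = 657 (positive ⇒ counter-clockwise traversal).

657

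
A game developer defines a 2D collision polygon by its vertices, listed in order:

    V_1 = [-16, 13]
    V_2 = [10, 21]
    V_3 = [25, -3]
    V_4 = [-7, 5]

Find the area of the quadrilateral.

Apply Gauss's area formula: 2A = Σ (x_i·y_{i+1} − x_{i+1}·y_i), indices taken mod 4.
Cross-terms: -466, -555, 104, -11  ⇒  Σ = -928
Area = |Σ|/2 = 464.

464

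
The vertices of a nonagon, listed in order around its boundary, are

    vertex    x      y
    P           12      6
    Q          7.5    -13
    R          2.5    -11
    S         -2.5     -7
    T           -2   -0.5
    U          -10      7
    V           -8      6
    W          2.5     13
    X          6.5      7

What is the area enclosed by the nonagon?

Apply the shoelace formula: 2A = Σ (x_i·y_{i+1} − x_{i+1}·y_i), indices taken mod 9.
Σ = (-201) + (-50) + (-45) + (-12.75) + (-19) + (-4) + (-119) + (-67) + (-45) = -562.75
Area = |Σ|/2 = 281.375.

281.375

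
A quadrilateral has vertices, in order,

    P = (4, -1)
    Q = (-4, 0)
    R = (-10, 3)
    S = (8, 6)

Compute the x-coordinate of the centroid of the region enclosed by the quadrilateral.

Apply the shoelace formula. First the cross-terms c_i = x_i·y_{i+1} − x_{i+1}·y_i:
  -4, -12, -84, -32  ⇒  2A = -132, A = -66.
Then Σ (x_i + x_{i+1})·c_i = -48, so x̄ = -48 / (6·(-66)) = 4/33.

4/33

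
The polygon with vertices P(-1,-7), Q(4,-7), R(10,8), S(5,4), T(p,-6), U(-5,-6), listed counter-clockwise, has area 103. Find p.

-10

Write out the shoelace sum; only the two edges meeting at T involve p:
2·Area = [(5·(-6) − p·4) + (p·(-6) − (-5)·(-6))] + 166
       = -10·p + 106 = 206
⇒ p = -10.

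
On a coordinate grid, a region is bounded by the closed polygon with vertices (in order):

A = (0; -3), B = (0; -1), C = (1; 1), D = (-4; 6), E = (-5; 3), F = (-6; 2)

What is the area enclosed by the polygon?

Apply the shoelace (surveyor's) formula: 2A = Σ (x_i·y_{i+1} − x_{i+1}·y_i), indices taken mod 6.
Σ = (0) + (1) + (10) + (18) + (8) + (18) = 55
Area = |Σ|/2 = 27.5.

27.5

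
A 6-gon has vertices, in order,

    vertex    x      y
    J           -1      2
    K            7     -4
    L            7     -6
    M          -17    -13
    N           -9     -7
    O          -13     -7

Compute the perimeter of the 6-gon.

66

|JK| = √((8)² + (-6)²) = √100 = 10
|KL| = √((0)² + (-2)²) = √4 = 2
|LM| = √((-24)² + (-7)²) = √625 = 25
|MN| = √((8)² + (6)²) = √100 = 10
|NO| = √((-4)² + (0)²) = √16 = 4
|OJ| = √((12)² + (9)²) = √225 = 15
Perimeter = 10 + 2 + 25 + 10 + 4 + 15 = 66.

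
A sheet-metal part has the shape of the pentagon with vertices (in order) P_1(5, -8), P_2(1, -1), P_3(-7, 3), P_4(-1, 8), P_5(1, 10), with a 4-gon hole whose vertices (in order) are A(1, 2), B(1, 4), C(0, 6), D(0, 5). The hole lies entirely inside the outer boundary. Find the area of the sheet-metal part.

Outer boundary:
Apply the shoelace formula: 2A = Σ (x_i·y_{i+1} − x_{i+1}·y_i), indices taken mod 5.
Cross-terms: 3, -4, -53, -18, -58  ⇒  Σ = -130
Area = |Σ|/2 = 65.
Hole:
Σ = (2) + (6) + (0) + (-5) = 3
Area = |Σ|/2 = 1.5.
Net area = 65 − 1.5 = 63.5.

63.5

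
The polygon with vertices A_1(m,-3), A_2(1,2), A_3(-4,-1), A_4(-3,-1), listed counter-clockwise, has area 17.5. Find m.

The doubled signed area Σ (x_i y_{i+1} − x_{i+1} y_i) is linear in m.
With m=0 it equals 20; the coefficient of m is 3 (from the two edges through A_1).
So 3·m + 20 = 2·17.5 = 35 ⇒ m = 5.

5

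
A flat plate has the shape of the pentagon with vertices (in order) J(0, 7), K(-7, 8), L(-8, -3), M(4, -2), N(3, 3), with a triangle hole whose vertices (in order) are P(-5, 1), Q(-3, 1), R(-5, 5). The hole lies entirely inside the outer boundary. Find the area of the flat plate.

Outer boundary:
Apply Gauss's area formula: 2A = Σ (x_i·y_{i+1} − x_{i+1}·y_i), indices taken mod 5.
Σ = (49) + (85) + (28) + (18) + (21) = 201
Area = |Σ|/2 = 100.5.
Hole:
Apply Gauss's area formula: 2A = Σ (x_i·y_{i+1} − x_{i+1}·y_i), indices taken mod 3.
Σ = (-2) + (-10) + (20) = 8
Area = |Σ|/2 = 4.
Net area = 100.5 − 4 = 96.5.

96.5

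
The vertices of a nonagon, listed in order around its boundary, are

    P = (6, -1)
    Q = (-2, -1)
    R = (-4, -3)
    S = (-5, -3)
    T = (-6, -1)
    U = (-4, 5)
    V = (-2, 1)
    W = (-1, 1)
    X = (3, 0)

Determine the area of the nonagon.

28.5

Σ = (-8) + (2) + (-3) + (-13) + (-34) + (6) + (-1) + (-3) + (-3) = -57
Area = |Σ|/2 = 28.5.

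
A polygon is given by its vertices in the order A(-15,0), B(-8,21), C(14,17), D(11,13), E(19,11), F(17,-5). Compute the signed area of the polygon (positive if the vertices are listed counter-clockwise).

-616.5

Cross-terms: -315, -430, -5, -126, -282, -75  ⇒  Σ = -1233
Signed area = Σ/2 = -616.5 (negative ⇒ clockwise traversal).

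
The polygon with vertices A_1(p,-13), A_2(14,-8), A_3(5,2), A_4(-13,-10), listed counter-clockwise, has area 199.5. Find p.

Write out the shoelace sum; only the two edges meeting at A_1 involve p:
2·Area = [((-13)·(-13) − p·(-10)) + (p·(-8) − 14·(-13))] + 44
       = 2·p + 395 = 399
⇒ p = 2.

2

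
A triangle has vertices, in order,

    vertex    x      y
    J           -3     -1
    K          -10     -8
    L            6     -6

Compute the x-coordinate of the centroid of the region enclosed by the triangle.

Apply the surveyor's formula. First the cross-terms c_i = x_i·y_{i+1} − x_{i+1}·y_i:
  14, 108, -24  ⇒  2A = 98, A = 49.
Then Σ (x_i + x_{i+1})·c_i = -686, so x̄ = -686 / (6·49) = -7/3.

-7/3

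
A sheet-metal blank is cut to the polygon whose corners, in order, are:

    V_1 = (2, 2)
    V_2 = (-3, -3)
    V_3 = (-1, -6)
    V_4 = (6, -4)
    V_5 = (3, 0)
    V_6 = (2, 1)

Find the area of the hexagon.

36

Apply the shoelace (surveyor's) formula: 2A = Σ (x_i·y_{i+1} − x_{i+1}·y_i), indices taken mod 6.
Cross-terms: 0, 15, 40, 12, 3, 2  ⇒  Σ = 72
Area = |Σ|/2 = 36.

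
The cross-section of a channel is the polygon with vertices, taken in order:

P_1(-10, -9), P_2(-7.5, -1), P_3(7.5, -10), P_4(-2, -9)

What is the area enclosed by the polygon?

Σ = (-57.5) + (82.5) + (-87.5) + (-72) = -134.5
Area = |Σ|/2 = 67.25.

67.25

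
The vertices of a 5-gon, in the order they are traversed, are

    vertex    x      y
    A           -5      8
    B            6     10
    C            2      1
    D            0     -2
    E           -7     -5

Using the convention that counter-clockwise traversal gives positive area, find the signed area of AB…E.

Σ = (-98) + (-14) + (-4) + (-14) + (-81) = -211
Signed area = Σ/2 = -105.5 (negative ⇒ clockwise traversal).

-105.5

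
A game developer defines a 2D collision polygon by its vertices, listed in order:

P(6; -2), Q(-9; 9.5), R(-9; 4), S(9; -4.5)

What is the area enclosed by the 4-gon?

Apply the shoelace formula: 2A = Σ (x_i·y_{i+1} − x_{i+1}·y_i), indices taken mod 4.
Cross-terms: 39, 49.5, 4.5, 9  ⇒  Σ = 102
Area = |Σ|/2 = 51.

51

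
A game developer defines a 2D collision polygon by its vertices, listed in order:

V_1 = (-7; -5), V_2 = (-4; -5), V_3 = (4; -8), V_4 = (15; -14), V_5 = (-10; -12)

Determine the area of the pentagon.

Cross-terms: 15, 52, 64, -320, -34  ⇒  Σ = -223
Area = |Σ|/2 = 111.5.

111.5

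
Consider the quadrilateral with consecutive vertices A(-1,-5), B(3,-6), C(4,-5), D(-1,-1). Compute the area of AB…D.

12.5

Cross-terms: 21, 9, -9, 4  ⇒  Σ = 25
Area = |Σ|/2 = 12.5.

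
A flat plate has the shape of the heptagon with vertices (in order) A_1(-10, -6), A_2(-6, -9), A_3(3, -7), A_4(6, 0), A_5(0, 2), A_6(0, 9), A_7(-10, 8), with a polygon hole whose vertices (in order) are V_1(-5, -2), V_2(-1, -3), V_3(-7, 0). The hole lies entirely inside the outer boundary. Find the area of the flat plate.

Outer boundary:
Σ = (54) + (69) + (42) + (12) + (0) + (90) + (140) = 407
Area = |Σ|/2 = 203.5.
Hole:
Apply Gauss's area formula: 2A = Σ (x_i·y_{i+1} − x_{i+1}·y_i), indices taken mod 3.
Σ = (13) + (-21) + (14) = 6
Area = |Σ|/2 = 3.
Net area = 203.5 − 3 = 200.5.

200.5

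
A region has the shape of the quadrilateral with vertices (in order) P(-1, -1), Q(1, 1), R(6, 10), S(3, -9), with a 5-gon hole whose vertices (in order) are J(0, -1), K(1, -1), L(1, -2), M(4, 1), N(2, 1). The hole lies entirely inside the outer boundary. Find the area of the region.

Outer boundary:
Apply Gauss's area formula: 2A = Σ (x_i·y_{i+1} − x_{i+1}·y_i), indices taken mod 4.
Σ = (0) + (4) + (-84) + (-12) = -92
Area = |Σ|/2 = 46.
Hole:
Apply the shoelace (surveyor's) formula: 2A = Σ (x_i·y_{i+1} − x_{i+1}·y_i), indices taken mod 5.
Σ = (1) + (-1) + (9) + (2) + (-2) = 9
Area = |Σ|/2 = 4.5.
Net area = 46 − 4.5 = 41.5.

41.5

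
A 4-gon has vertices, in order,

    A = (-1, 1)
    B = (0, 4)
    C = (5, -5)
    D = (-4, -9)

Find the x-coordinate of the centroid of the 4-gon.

16/51

Apply the shoelace (surveyor's) formula. First the cross-terms c_i = x_i·y_{i+1} − x_{i+1}·y_i:
  -4, -20, -65, -13  ⇒  2A = -102, A = -51.
Then Σ (x_i + x_{i+1})·c_i = -96, so x̄ = -96 / (6·(-51)) = 16/51.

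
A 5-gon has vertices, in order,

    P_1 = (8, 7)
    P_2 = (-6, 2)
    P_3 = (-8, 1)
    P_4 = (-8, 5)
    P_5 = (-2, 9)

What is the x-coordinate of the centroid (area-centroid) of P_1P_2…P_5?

Apply Gauss's area formula. First the cross-terms c_i = x_i·y_{i+1} − x_{i+1}·y_i:
  58, 10, -32, -62, -86  ⇒  2A = -112, A = -56.
Then Σ (x_i + x_{i+1})·c_i = 592, so x̄ = 592 / (6·(-56)) = -37/21.

-37/21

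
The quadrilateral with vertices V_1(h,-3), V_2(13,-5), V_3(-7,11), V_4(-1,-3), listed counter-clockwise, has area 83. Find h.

Write out the shoelace sum; only the two edges meeting at V_1 involve h:
2·Area = [((-1)·(-3) − h·(-3)) + (h·(-5) − 13·(-3))] + 140
       = -2·h + 182 = 166
⇒ h = 8.

8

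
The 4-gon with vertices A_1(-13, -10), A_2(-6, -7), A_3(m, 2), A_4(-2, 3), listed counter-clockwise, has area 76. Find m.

7

The doubled signed area Σ (x_i y_{i+1} − x_{i+1} y_i) is linear in m.
With m=0 it equals 82; the coefficient of m is 10 (from the two edges through A_3).
So 10·m + 82 = 2·76 = 152 ⇒ m = 7.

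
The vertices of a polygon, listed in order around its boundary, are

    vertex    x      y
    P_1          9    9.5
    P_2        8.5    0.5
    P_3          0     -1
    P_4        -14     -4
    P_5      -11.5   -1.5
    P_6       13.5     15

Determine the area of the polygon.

P_1→P_2: (9)(0.5) − (8.5)(9.5) = -76.25
P_2→P_3: (8.5)(-1) − (0)(0.5) = -8.5
P_3→P_4: (0)(-4) − (-14)(-1) = -14
P_4→P_5: (-14)(-1.5) − (-11.5)(-4) = -25
P_5→P_6: (-11.5)(15) − (13.5)(-1.5) = -152.25
P_6→P_1: (13.5)(9.5) − (9)(15) = -6.75
Σ = -282.75
Area = |Σ|/2 = 141.375.

141.375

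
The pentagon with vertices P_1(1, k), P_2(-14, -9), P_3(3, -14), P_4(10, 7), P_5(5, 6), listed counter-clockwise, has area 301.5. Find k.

11

Write out the shoelace sum; only the two edges meeting at P_1 involve k:
2·Area = [(5·k − 1·6) + (1·(-9) − (-14)·k)] + 409
       = 19·k + 394 = 603
⇒ k = 11.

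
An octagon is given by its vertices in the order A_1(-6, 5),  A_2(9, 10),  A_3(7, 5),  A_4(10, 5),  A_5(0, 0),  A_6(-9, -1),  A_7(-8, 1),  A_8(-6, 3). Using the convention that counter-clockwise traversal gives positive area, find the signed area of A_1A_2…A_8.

Apply the shoelace (surveyor's) formula: 2A = Σ (x_i·y_{i+1} − x_{i+1}·y_i), indices taken mod 8.
A_1→A_2: (-6)(10) − (9)(5) = -105
A_2→A_3: (9)(5) − (7)(10) = -25
A_3→A_4: (7)(5) − (10)(5) = -15
A_4→A_5: (10)(0) − (0)(5) = 0
A_5→A_6: (0)(-1) − (-9)(0) = 0
A_6→A_7: (-9)(1) − (-8)(-1) = -17
A_7→A_8: (-8)(3) − (-6)(1) = -18
A_8→A_1: (-6)(5) − (-6)(3) = -12
Σ = -192
Signed area = Σ/2 = -96 (negative ⇒ clockwise traversal).

-96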